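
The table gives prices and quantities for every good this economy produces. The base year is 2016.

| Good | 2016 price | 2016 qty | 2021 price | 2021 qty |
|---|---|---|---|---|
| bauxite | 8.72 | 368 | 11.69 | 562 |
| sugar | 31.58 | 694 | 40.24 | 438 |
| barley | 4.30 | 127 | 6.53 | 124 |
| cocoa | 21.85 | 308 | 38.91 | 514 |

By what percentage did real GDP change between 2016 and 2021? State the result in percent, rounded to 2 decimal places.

Real GDP 2016 = Nominal GDP 2016 = 8.72·368 + 31.58·694 + 4.30·127 + 21.85·308 = 32401.38.
Real GDP 2021 (at 2016 prices) = 8.72·562 + 31.58·438 + 4.30·124 + 21.85·514 = 30496.78.
Real growth = 30496.78/32401.38 − 1 = -0.0588.

-5.88%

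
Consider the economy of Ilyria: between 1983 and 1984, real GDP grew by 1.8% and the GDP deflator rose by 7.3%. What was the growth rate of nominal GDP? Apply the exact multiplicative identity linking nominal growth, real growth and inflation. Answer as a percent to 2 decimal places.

(1 + g_nom) = (1 + g_real)(1 + π) = 1.0180 × 1.0730 = 1.09231.

9.23%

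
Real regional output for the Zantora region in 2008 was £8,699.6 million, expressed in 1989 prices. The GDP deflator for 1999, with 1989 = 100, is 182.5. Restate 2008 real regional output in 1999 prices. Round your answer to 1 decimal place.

£15,876.8 million

Real regional output in 1999 prices = Real regional output in 1989 prices × (P_1999/P_1989) = 8699.6 × 1.825 = 15876.77.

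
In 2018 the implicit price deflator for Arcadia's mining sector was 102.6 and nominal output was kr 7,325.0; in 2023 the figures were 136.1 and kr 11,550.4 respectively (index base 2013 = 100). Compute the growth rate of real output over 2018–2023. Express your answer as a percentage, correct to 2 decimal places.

18.87%

Deflate each year: 2018 → 7325.0/1.026 = 7139.38; 2023 → 11550.4/1.361 = 8486.70.
So real output changed by 8486.70/7139.38 − 1 = 0.1887, i.e. 18.87%.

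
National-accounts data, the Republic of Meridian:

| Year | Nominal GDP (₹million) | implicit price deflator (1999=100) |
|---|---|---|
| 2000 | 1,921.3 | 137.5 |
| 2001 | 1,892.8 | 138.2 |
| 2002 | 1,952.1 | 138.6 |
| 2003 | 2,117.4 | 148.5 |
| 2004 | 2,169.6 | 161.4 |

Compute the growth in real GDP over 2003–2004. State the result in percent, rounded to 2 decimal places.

Real GDP 2003 = 2117.4/1.485 = 1425.86.
Real GDP 2004 = 2169.6/1.614 = 1344.24.
Change = 1344.24/1425.86 − 1 = -0.0572.

-5.72%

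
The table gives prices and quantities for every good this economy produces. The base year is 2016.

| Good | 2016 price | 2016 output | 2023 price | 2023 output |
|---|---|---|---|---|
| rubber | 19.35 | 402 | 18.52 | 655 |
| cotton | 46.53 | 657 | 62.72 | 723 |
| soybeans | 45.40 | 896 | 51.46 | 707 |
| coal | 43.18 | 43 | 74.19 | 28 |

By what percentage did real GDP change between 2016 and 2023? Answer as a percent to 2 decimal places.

Real GDP 2016 = Nominal GDP 2016 = 19.35·402 + 46.53·657 + 45.40·896 + 43.18·43 = 80884.05.
Real GDP 2023 (at 2016 prices) = 19.35·655 + 46.53·723 + 45.40·707 + 43.18·28 = 79622.28.
Real growth = 79622.28/80884.05 − 1 = -0.0156.

-1.56%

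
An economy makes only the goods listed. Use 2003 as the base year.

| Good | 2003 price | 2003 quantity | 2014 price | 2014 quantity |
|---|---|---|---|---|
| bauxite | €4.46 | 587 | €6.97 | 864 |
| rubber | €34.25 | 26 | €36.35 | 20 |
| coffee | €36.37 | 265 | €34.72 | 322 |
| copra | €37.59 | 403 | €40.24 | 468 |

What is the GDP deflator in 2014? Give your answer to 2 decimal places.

Nominal GDP 2014 = 6.97·864 + 36.35·20 + 34.72·322 + 40.24·468 = 36761.24.
Real GDP 2014 (at 2003 prices) = 4.46·864 + 34.25·20 + 36.37·322 + 37.59·468 = 33841.70.
Deflator = Nominal/Real × 100 = 36761.24/33841.70 × 100 = 108.627.

108.63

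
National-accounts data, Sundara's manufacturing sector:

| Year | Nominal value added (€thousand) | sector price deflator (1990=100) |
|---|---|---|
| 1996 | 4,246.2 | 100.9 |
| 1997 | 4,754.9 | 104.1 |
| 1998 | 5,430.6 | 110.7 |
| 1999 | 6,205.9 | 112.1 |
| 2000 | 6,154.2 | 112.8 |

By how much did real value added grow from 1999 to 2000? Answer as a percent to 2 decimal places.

-1.45%

Real value added 1999 = 6205.9/1.121 = 5536.04.
Real value added 2000 = 6154.2/1.128 = 5455.85.
Change = 5455.85/5536.04 − 1 = -0.0145.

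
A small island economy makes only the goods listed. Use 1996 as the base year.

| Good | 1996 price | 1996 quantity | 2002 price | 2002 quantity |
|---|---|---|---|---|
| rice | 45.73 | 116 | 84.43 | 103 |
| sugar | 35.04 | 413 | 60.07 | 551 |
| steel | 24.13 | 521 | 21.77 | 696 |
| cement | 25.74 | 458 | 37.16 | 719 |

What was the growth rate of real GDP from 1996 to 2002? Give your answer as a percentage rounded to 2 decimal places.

34.40%

Real GDP 1996 = Nominal GDP 1996 = 45.73·116 + 35.04·413 + 24.13·521 + 25.74·458 = 44136.85.
Real GDP 2002 (at 1996 prices) = 45.73·103 + 35.04·551 + 24.13·696 + 25.74·719 = 59318.77.
Real growth = 59318.77/44136.85 − 1 = 0.3440.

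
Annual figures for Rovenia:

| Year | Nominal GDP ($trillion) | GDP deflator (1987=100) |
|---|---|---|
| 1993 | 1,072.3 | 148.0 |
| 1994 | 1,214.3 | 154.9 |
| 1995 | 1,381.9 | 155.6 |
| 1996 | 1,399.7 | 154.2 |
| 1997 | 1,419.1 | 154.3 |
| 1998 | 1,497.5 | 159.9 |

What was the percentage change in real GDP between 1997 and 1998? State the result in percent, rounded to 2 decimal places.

Real GDP 1997 = 1419.1/1.543 = 919.70.
Real GDP 1998 = 1497.5/1.599 = 936.52.
Change = 936.52/919.70 − 1 = 0.0183.

1.83%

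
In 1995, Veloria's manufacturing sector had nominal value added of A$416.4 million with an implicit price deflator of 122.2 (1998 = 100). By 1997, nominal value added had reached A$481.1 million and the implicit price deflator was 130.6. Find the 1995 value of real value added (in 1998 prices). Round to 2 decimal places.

Real value added = Nominal / (implicit price deflator/100) = 416.4 / 1.222 = 340.75.

A$340.75 million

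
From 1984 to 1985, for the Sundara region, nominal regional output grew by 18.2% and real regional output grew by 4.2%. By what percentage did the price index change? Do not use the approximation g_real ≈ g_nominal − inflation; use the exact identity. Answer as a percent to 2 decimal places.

13.44%

(1 + g_nom) = (1 + g_real)(1 + π), so π = 1.1820 / 1.0420 − 1 = 0.13436.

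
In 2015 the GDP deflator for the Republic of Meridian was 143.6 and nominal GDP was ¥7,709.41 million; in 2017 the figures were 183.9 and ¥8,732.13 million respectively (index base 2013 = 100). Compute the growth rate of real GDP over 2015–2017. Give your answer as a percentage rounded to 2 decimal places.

Real GDP 2015 = 7709.41 / 1.436 = 5368.67.
Real GDP 2017 = 8732.13 / 1.839 = 4748.30.
Real growth = 4748.30 / 5368.67 − 1 = -0.1156.

-11.56%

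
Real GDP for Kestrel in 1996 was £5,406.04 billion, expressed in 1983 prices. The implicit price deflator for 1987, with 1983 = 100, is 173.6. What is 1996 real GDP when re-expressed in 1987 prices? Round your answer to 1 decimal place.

£9,384.9 billion

Real GDP in 1987 prices = Real GDP in 1983 prices × (P_1987/P_1983) = 5406.04 × 1.736 = 9384.89.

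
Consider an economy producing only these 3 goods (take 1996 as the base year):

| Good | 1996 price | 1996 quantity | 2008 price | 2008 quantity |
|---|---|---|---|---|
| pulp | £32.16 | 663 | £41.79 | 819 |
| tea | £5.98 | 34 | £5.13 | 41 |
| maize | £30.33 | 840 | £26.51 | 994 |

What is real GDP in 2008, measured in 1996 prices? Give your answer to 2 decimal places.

Real GDP 2008 = Σ (p_1996 × q_2008) = 32.16·819 + 5.98·41 + 30.33·994 = 56732.24.

£56732.24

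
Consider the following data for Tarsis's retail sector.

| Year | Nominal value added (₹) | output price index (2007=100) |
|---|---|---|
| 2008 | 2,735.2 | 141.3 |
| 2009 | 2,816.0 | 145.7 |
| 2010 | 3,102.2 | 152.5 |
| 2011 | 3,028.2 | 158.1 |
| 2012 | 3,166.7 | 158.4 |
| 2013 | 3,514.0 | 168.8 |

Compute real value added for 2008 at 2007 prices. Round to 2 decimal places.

Real value added 2008 = 2735.2 / 1.413 = 1935.74.

₹1,935.74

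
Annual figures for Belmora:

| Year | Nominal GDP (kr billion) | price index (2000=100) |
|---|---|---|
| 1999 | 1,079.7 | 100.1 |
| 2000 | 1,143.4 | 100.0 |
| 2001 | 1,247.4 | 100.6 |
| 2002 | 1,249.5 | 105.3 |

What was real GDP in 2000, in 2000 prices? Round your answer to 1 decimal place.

kr 1,143.4 billion

Real GDP 2000 = 1143.4 / 1.000 = 1143.40.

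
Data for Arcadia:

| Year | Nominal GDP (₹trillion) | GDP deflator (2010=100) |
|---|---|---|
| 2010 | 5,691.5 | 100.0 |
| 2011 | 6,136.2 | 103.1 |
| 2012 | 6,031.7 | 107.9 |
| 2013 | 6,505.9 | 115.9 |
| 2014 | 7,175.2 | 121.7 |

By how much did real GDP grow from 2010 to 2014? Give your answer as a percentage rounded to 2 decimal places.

3.59%

Real GDP 2010 = 5691.5/1.000 = 5691.50.
Real GDP 2014 = 7175.2/1.217 = 5895.81.
Change = 5895.81/5691.50 − 1 = 0.0359.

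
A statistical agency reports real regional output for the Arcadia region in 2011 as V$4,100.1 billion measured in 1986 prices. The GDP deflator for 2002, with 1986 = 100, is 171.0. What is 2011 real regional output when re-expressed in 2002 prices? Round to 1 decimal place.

Real regional output in 2002 prices = Real regional output in 1986 prices × (P_2002/P_1986) = 4100.1 × 1.710 = 7011.17.

V$7,011.2 billion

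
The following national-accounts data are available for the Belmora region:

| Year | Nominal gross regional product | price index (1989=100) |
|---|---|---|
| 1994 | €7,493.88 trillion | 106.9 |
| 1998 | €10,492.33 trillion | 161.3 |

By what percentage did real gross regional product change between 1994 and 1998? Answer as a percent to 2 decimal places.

Deflate each year: 1994 → 7493.88/1.069 = 7010.18; 1998 → 10492.33/1.613 = 6504.85.
So real gross regional product changed by 6504.85/7010.18 − 1 = -0.0721, i.e. -7.21%.

-7.21%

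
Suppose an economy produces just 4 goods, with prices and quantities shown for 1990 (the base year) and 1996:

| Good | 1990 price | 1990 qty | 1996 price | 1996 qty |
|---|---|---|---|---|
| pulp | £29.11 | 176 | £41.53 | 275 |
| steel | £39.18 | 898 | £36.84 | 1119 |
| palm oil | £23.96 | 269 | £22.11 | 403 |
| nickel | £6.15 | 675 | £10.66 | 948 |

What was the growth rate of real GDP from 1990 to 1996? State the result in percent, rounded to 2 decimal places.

Real GDP 1990 = Nominal GDP 1990 = 29.11·176 + 39.18·898 + 23.96·269 + 6.15·675 = 50903.49.
Real GDP 1996 (at 1990 prices) = 29.11·275 + 39.18·1119 + 23.96·403 + 6.15·948 = 67333.75.
Real growth = 67333.75/50903.49 − 1 = 0.3228.

32.28%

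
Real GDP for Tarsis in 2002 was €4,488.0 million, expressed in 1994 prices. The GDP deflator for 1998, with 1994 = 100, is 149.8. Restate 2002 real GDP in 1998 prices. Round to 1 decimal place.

€6,723.0 million

Real GDP in 1998 prices = Real GDP in 1994 prices × (P_1998/P_1994) = 4488.0 × 1.498 = 6723.02.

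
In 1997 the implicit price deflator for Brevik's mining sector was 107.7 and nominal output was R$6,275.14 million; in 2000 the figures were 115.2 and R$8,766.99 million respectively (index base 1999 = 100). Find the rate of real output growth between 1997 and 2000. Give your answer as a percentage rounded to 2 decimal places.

30.61%

Deflate each year: 1997 → 6275.14/1.077 = 5826.50; 2000 → 8766.99/1.152 = 7610.23.
So real output changed by 7610.23/5826.50 − 1 = 0.3061, i.e. 30.61%.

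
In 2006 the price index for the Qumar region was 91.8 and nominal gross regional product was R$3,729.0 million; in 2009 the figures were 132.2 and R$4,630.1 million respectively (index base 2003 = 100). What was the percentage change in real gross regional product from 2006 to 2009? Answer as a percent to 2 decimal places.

Deflate each year: 2006 → 3729.0/0.918 = 4062.09; 2009 → 4630.1/1.322 = 3502.34.
So real gross regional product changed by 3502.34/4062.09 − 1 = -0.1378, i.e. -13.78%.

-13.78%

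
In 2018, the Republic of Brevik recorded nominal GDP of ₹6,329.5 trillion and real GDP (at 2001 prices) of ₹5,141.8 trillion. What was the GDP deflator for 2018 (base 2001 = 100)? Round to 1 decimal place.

GDP deflator = (Nominal / Real) × 100 = 6329.5 / 5141.8 × 100 = 123.10.

123.1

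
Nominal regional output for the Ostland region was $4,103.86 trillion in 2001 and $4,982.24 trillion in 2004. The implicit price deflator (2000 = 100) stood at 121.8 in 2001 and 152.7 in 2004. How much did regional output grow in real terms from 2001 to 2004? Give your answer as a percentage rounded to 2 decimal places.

-3.16%

Real regional output 2001 = 4103.86 / 1.218 = 3369.34.
Real regional output 2004 = 4982.24 / 1.527 = 3262.76.
Real growth = 3262.76 / 3369.34 − 1 = -0.0316.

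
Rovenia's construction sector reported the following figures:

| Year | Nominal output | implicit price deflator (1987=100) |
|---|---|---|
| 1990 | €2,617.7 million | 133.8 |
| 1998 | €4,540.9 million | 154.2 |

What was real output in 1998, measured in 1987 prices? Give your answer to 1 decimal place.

€2,944.8 million

Real output = Nominal / (implicit price deflator/100) = 4540.9 / 1.542 = 2944.81.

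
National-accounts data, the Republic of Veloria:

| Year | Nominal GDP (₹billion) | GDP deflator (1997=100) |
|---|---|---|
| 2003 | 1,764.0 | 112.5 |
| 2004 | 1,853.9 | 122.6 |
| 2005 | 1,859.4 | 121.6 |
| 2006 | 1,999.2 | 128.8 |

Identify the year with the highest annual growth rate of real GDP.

2006

2004: real = 1853.9/1.226 = 1512.15; growth vs 2003 (1568.00) = -3.56%.
2005: real = 1859.4/1.216 = 1529.11; growth vs 2004 (1512.15) = 1.12%.
2006: real = 1999.2/1.288 = 1552.17; growth vs 2005 (1529.11) = 1.51%.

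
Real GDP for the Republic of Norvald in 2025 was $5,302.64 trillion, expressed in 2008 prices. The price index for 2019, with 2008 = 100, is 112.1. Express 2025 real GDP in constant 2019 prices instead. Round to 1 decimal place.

$5,944.3 trillion

Real GDP in 2019 prices = Real GDP in 2008 prices × (P_2019/P_2008) = 5302.64 × 1.121 = 5944.26.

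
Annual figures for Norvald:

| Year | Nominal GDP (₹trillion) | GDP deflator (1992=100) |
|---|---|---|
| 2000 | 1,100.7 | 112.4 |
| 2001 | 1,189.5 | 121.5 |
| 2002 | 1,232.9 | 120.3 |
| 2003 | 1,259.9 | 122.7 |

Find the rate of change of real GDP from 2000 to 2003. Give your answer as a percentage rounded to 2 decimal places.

4.85%

Real GDP 2000 = 1100.7/1.124 = 979.27.
Real GDP 2003 = 1259.9/1.227 = 1026.81.
Change = 1026.81/979.27 − 1 = 0.0485.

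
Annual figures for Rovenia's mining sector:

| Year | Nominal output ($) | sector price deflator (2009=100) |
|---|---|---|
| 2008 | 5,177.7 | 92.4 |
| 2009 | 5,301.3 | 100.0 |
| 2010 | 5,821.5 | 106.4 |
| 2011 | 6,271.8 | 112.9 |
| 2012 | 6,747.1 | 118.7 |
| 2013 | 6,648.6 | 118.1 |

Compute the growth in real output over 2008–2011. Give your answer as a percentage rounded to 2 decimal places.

-0.86%

Real output 2008 = 5177.7/0.924 = 5603.57.
Real output 2011 = 6271.8/1.129 = 5555.18.
Change = 5555.18/5603.57 − 1 = -0.0086.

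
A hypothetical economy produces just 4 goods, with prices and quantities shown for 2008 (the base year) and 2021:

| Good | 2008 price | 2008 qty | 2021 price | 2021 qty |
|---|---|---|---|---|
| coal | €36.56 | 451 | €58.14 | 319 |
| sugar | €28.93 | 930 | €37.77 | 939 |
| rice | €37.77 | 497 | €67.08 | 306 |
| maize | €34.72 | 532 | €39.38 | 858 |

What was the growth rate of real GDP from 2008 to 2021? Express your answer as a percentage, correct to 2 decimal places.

Real GDP 2008 = Nominal GDP 2008 = 36.56·451 + 28.93·930 + 37.77·497 + 34.72·532 = 80636.19.
Real GDP 2021 (at 2008 prices) = 36.56·319 + 28.93·939 + 37.77·306 + 34.72·858 = 80175.29.
Real growth = 80175.29/80636.19 − 1 = -0.0057.

-0.57%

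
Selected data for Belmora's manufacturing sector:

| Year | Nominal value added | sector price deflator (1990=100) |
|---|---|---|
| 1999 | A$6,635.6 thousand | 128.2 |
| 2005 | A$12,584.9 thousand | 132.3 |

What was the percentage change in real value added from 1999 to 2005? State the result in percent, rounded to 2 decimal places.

83.78%

Real value added 1999 = 6635.6 / 1.282 = 5175.98.
Real value added 2005 = 12584.9 / 1.323 = 9512.40.
Real growth = 9512.40 / 5175.98 − 1 = 0.8378.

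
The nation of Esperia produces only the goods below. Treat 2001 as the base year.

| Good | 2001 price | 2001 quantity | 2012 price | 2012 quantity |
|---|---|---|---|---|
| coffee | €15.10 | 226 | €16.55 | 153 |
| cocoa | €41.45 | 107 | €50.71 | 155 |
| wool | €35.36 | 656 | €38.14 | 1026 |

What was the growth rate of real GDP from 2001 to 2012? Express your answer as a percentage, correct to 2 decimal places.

45.00%

Real GDP 2001 = Nominal GDP 2001 = 15.10·226 + 41.45·107 + 35.36·656 = 31043.91.
Real GDP 2012 (at 2001 prices) = 15.10·153 + 41.45·155 + 35.36·1026 = 45014.41.
Real growth = 45014.41/31043.91 − 1 = 0.4500.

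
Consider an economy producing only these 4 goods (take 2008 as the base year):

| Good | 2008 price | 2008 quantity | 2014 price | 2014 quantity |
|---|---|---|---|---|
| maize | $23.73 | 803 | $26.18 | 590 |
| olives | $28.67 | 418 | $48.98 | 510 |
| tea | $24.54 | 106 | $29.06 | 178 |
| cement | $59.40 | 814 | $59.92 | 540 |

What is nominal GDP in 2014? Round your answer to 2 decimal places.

Nominal GDP 2014 = Σ (p_2014 × q_2014) = 26.18·590 + 48.98·510 + 29.06·178 + 59.92·540 = 77955.48.

$77955.48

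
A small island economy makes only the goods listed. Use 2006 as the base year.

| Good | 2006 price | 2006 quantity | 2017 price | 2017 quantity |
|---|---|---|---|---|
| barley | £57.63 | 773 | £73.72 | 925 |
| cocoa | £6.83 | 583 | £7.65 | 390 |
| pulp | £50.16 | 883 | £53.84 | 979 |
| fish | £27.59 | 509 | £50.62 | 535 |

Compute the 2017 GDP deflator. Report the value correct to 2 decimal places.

125.97

Nominal GDP 2017 = 73.72·925 + 7.65·390 + 53.84·979 + 50.62·535 = 150965.56.
Real GDP 2017 (at 2006 prices) = 57.63·925 + 6.83·390 + 50.16·979 + 27.59·535 = 119838.74.
Deflator = Nominal/Real × 100 = 150965.56/119838.74 × 100 = 125.974.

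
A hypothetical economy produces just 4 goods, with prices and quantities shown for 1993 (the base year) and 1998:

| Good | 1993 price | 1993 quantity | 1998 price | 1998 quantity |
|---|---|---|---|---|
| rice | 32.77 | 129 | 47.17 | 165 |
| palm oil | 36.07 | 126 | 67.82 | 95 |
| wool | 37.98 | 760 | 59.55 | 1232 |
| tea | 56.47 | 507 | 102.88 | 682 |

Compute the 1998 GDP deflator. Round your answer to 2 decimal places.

167.58

Nominal GDP 1998 = 47.17·165 + 67.82·95 + 59.55·1232 + 102.88·682 = 157755.71.
Real GDP 1998 (at 1993 prices) = 32.77·165 + 36.07·95 + 37.98·1232 + 56.47·682 = 94137.60.
Deflator = Nominal/Real × 100 = 157755.71/94137.60 × 100 = 167.580.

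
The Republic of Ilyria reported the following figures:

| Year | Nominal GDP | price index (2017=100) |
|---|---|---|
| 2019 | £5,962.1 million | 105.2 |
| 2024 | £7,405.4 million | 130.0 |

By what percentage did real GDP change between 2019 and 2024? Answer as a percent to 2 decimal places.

Deflate each year: 2019 → 5962.1/1.052 = 5667.40; 2024 → 7405.4/1.300 = 5696.46.
So real GDP changed by 5696.46/5667.40 − 1 = 0.0051, i.e. 0.51%.

0.51%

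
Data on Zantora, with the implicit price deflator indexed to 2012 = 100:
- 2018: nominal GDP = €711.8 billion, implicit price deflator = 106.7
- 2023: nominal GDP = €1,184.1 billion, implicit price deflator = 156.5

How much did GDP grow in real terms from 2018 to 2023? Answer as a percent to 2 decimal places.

13.42%

Real GDP 2018 = 711.8 / 1.067 = 667.10.
Real GDP 2023 = 1184.1 / 1.565 = 756.61.
Real growth = 756.61 / 667.10 − 1 = 0.1342.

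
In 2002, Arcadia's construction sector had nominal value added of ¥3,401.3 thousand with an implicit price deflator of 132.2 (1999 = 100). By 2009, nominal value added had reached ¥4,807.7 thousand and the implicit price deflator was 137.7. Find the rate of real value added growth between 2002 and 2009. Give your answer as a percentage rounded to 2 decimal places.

35.70%

Real value added 2002 = 3401.3 / 1.322 = 2572.84.
Real value added 2009 = 4807.7 / 1.377 = 3491.43.
Real growth = 3491.43 / 2572.84 − 1 = 0.3570.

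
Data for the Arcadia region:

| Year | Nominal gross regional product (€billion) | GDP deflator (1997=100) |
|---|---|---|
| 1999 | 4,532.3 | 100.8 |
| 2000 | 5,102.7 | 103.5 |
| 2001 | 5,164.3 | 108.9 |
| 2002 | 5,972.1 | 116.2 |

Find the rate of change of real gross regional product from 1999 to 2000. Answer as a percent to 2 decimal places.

Real gross regional product 1999 = 4532.3/1.008 = 4496.33.
Real gross regional product 2000 = 5102.7/1.035 = 4930.14.
Change = 4930.14/4496.33 − 1 = 0.0965.

9.65%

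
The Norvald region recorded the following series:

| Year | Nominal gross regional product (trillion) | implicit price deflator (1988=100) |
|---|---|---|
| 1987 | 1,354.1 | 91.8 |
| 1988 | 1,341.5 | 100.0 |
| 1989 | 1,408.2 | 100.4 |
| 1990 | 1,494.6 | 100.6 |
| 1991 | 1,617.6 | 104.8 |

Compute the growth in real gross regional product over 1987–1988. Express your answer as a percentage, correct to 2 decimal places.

-9.05%

Real gross regional product 1987 = 1354.1/0.918 = 1475.05.
Real gross regional product 1988 = 1341.5/1.000 = 1341.50.
Change = 1341.50/1475.05 − 1 = -0.0905.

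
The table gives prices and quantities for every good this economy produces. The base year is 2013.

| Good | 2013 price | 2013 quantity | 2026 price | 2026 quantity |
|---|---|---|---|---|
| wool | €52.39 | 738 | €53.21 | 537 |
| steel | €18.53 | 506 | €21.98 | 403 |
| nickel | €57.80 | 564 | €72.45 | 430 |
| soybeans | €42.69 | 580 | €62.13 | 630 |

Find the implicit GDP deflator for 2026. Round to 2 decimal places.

Nominal GDP 2026 = 53.21·537 + 21.98·403 + 72.45·430 + 62.13·630 = 107727.11.
Real GDP 2026 (at 2013 prices) = 52.39·537 + 18.53·403 + 57.80·430 + 42.69·630 = 87349.72.
Deflator = Nominal/Real × 100 = 107727.11/87349.72 × 100 = 123.329.

123.33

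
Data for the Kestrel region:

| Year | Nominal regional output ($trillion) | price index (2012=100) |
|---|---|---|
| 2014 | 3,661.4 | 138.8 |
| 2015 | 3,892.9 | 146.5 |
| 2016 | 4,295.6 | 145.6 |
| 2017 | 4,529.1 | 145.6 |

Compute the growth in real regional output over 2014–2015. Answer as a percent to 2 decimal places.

Real regional output 2014 = 3661.4/1.388 = 2637.90.
Real regional output 2015 = 3892.9/1.465 = 2657.27.
Change = 2657.27/2637.90 − 1 = 0.0073.

0.73%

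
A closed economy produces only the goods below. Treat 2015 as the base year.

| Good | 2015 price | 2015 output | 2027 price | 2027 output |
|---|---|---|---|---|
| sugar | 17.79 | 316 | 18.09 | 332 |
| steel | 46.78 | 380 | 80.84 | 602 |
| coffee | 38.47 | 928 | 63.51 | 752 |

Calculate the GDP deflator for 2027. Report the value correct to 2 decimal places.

162.60

Nominal GDP 2027 = 18.09·332 + 80.84·602 + 63.51·752 = 102431.08.
Real GDP 2027 (at 2015 prices) = 17.79·332 + 46.78·602 + 38.47·752 = 62997.28.
Deflator = Nominal/Real × 100 = 102431.08/62997.28 × 100 = 162.596.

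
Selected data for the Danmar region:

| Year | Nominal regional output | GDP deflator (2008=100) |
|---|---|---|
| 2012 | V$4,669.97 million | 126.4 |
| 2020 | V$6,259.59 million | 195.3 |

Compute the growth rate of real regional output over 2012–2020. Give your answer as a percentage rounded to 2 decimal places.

-13.25%

Deflate each year: 2012 → 4669.97/1.264 = 3694.60; 2020 → 6259.59/1.953 = 3205.12.
So real regional output changed by 3205.12/3694.60 − 1 = -0.1325, i.e. -13.25%.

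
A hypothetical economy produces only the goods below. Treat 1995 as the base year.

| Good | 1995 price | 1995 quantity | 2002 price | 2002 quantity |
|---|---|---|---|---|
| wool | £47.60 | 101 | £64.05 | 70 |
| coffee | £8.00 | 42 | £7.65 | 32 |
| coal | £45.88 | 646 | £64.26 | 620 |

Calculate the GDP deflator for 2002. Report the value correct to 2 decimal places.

Nominal GDP 2002 = 64.05·70 + 7.65·32 + 64.26·620 = 44569.50.
Real GDP 2002 (at 1995 prices) = 47.60·70 + 8.00·32 + 45.88·620 = 32033.60.
Deflator = Nominal/Real × 100 = 44569.50/32033.60 × 100 = 139.134.

139.13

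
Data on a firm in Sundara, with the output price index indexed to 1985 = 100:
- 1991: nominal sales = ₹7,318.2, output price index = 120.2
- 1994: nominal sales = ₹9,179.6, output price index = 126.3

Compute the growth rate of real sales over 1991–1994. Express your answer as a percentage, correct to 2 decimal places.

Deflate each year: 1991 → 7318.2/1.202 = 6088.35; 1994 → 9179.6/1.263 = 7268.09.
So real sales changed by 7268.09/6088.35 − 1 = 0.1938, i.e. 19.38%.

19.38%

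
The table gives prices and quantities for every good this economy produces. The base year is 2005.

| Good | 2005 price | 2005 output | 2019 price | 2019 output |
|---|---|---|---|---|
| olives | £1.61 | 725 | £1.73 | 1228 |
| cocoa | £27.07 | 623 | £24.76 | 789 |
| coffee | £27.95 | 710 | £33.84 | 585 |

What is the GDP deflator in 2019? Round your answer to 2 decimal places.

Nominal GDP 2019 = 1.73·1228 + 24.76·789 + 33.84·585 = 41456.48.
Real GDP 2019 (at 2005 prices) = 1.61·1228 + 27.07·789 + 27.95·585 = 39686.06.
Deflator = Nominal/Real × 100 = 41456.48/39686.06 × 100 = 104.461.

104.46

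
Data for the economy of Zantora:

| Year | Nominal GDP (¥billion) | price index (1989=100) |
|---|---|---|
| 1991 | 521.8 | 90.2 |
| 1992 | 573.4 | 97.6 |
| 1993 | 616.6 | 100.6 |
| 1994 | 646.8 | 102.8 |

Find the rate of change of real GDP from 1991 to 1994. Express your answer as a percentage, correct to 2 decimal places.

Real GDP 1991 = 521.8/0.902 = 578.49.
Real GDP 1994 = 646.8/1.028 = 629.18.
Change = 629.18/578.49 − 1 = 0.0876.

8.76%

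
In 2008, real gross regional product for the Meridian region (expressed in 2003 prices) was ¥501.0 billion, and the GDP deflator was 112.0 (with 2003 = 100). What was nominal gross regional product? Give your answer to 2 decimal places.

Nominal gross regional product = Real × (GDP deflator/100) = 501.0 × 1.120 = 561.12.

¥561.12 billion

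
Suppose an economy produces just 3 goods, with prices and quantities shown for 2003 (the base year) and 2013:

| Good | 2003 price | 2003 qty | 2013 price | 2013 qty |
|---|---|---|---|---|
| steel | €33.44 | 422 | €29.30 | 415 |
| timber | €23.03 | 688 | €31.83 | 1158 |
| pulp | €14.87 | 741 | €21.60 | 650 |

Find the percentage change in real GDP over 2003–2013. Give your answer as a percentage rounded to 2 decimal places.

22.54%

Real GDP 2003 = Nominal GDP 2003 = 33.44·422 + 23.03·688 + 14.87·741 = 40974.99.
Real GDP 2013 (at 2003 prices) = 33.44·415 + 23.03·1158 + 14.87·650 = 50211.84.
Real growth = 50211.84/40974.99 − 1 = 0.2254.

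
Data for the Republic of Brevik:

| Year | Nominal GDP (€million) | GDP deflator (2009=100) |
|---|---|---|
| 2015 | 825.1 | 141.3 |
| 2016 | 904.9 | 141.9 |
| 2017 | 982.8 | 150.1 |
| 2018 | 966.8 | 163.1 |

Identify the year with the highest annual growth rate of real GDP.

2016

2016: real = 904.9/1.419 = 637.70; growth vs 2015 (583.93) = 9.21%.
2017: real = 982.8/1.501 = 654.76; growth vs 2016 (637.70) = 2.68%.
2018: real = 966.8/1.631 = 592.77; growth vs 2017 (654.76) = -9.47%.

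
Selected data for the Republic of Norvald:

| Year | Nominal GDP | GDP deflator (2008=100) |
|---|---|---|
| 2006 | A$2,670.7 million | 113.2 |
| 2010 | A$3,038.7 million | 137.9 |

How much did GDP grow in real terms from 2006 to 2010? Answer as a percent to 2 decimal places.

Deflate each year: 2006 → 2670.7/1.132 = 2359.28; 2010 → 3038.7/1.379 = 2203.55.
So real GDP changed by 2203.55/2359.28 − 1 = -0.0660, i.e. -6.60%.

-6.60%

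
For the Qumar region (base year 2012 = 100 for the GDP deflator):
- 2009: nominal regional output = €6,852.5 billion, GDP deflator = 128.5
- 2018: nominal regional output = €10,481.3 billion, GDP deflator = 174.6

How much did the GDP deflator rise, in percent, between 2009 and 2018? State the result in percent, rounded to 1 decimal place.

35.9%

Price-level change = 174.6 / 128.5 − 1 = 0.3588.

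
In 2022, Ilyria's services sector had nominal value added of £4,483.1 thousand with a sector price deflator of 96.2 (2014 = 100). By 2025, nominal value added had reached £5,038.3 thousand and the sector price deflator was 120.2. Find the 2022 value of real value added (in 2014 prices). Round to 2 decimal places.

Real value added = Nominal / (sector price deflator/100) = 4483.1 / 0.962 = 4660.19.

£4,660.19 thousand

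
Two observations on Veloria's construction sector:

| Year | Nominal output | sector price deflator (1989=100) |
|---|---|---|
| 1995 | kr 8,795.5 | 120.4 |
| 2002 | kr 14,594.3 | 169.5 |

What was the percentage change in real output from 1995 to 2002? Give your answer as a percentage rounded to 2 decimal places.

17.86%

Real output 1995 = 8795.5 / 1.204 = 7305.23.
Real output 2002 = 14594.3 / 1.695 = 8610.21.
Real growth = 8610.21 / 7305.23 − 1 = 0.1786.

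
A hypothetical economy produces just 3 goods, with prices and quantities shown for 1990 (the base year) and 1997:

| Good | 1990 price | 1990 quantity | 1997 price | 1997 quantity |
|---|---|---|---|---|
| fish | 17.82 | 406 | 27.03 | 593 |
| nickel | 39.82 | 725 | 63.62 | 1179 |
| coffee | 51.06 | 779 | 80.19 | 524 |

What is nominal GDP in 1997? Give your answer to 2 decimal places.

Nominal GDP 1997 = Σ (p_1997 × q_1997) = 27.03·593 + 63.62·1179 + 80.19·524 = 133056.33.

133056.33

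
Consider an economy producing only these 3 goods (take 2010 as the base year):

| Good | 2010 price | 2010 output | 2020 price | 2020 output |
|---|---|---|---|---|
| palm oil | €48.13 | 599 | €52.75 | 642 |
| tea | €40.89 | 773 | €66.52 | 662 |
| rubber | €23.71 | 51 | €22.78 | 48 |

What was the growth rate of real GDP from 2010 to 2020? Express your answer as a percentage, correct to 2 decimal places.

-4.12%

Real GDP 2010 = Nominal GDP 2010 = 48.13·599 + 40.89·773 + 23.71·51 = 61647.05.
Real GDP 2020 (at 2010 prices) = 48.13·642 + 40.89·662 + 23.71·48 = 59106.72.
Real growth = 59106.72/61647.05 − 1 = -0.0412.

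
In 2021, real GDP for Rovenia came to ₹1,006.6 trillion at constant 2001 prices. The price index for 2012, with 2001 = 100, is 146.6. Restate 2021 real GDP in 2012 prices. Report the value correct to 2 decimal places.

Real GDP in 2012 prices = Real GDP in 2001 prices × (P_2012/P_2001) = 1006.6 × 1.466 = 1475.68.

₹1,475.68 trillion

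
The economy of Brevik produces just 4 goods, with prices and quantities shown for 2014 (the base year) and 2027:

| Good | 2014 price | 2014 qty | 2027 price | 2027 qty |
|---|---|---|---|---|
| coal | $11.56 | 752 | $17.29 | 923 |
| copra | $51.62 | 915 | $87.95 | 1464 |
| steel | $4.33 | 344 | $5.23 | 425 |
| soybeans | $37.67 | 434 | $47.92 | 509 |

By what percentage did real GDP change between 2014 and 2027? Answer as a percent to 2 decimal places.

45.40%

Real GDP 2014 = Nominal GDP 2014 = 11.56·752 + 51.62·915 + 4.33·344 + 37.67·434 = 73763.72.
Real GDP 2027 (at 2014 prices) = 11.56·923 + 51.62·1464 + 4.33·425 + 37.67·509 = 107255.84.
Real growth = 107255.84/73763.72 − 1 = 0.4540.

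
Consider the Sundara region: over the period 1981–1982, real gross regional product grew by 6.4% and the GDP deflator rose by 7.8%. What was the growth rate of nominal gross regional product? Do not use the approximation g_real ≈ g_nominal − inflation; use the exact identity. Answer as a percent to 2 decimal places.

14.70%

(1 + g_nom) = (1 + g_real)(1 + π) = 1.0640 × 1.0780 = 1.14699.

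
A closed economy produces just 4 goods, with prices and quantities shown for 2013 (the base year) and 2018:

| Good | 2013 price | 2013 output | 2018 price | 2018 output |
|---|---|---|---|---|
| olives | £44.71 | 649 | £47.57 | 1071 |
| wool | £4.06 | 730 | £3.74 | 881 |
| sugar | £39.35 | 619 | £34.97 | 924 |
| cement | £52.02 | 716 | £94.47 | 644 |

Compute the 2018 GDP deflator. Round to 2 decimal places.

Nominal GDP 2018 = 47.57·1071 + 3.74·881 + 34.97·924 + 94.47·644 = 147393.37.
Real GDP 2018 (at 2013 prices) = 44.71·1071 + 4.06·881 + 39.35·924 + 52.02·644 = 121321.55.
Deflator = Nominal/Real × 100 = 147393.37/121321.55 × 100 = 121.490.

121.49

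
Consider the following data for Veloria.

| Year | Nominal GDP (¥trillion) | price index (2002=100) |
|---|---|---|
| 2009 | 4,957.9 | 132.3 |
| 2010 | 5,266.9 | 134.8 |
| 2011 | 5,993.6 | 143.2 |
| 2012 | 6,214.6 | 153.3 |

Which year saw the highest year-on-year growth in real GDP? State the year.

2010: real = 5266.9/1.348 = 3907.20; growth vs 2009 (3747.47) = 4.26%.
2011: real = 5993.6/1.432 = 4185.47; growth vs 2010 (3907.20) = 7.12%.
2012: real = 6214.6/1.533 = 4053.88; growth vs 2011 (4185.47) = -3.14%.

2011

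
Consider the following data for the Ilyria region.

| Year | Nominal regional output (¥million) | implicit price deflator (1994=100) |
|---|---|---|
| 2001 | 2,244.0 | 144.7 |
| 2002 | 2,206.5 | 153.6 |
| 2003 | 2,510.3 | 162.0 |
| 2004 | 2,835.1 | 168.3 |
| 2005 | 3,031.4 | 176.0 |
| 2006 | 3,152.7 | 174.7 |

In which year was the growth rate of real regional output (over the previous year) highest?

2004

2002: real = 2206.5/1.536 = 1436.52; growth vs 2001 (1550.79) = -7.37%.
2003: real = 2510.3/1.620 = 1549.57; growth vs 2002 (1436.52) = 7.87%.
2004: real = 2835.1/1.683 = 1684.55; growth vs 2003 (1549.57) = 8.71%.
2005: real = 3031.4/1.760 = 1722.39; growth vs 2004 (1684.55) = 2.25%.
2006: real = 3152.7/1.747 = 1804.64; growth vs 2005 (1722.39) = 4.78%.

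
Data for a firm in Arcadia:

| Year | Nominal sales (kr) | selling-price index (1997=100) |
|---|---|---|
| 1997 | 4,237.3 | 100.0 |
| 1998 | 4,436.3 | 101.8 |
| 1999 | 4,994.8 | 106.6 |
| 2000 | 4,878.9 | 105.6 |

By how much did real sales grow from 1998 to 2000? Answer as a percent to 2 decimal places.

Real sales 1998 = 4436.3/1.018 = 4357.86.
Real sales 2000 = 4878.9/1.056 = 4620.17.
Change = 4620.17/4357.86 − 1 = 0.0602.

6.02%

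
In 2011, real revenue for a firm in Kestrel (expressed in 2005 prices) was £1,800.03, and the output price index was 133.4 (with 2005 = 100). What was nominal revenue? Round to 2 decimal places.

£2,401.24

Nominal revenue = Real × (output price index/100) = 1800.03 × 1.334 = 2401.24.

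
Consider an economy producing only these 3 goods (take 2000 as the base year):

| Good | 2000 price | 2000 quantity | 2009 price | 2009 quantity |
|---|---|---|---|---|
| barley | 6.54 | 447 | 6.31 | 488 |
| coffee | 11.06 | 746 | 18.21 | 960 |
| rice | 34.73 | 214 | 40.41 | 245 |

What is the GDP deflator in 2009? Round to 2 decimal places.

Nominal GDP 2009 = 6.31·488 + 18.21·960 + 40.41·245 = 30461.33.
Real GDP 2009 (at 2000 prices) = 6.54·488 + 11.06·960 + 34.73·245 = 22317.97.
Deflator = Nominal/Real × 100 = 30461.33/22317.97 × 100 = 136.488.

136.49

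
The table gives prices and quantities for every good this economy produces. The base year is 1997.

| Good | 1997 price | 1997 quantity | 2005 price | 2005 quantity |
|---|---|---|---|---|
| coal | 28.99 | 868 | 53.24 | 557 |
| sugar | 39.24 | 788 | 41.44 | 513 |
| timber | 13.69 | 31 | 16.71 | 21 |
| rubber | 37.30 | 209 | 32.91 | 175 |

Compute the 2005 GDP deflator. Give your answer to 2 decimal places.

132.33

Nominal GDP 2005 = 53.24·557 + 41.44·513 + 16.71·21 + 32.91·175 = 57023.56.
Real GDP 2005 (at 1997 prices) = 28.99·557 + 39.24·513 + 13.69·21 + 37.30·175 = 43092.54.
Deflator = Nominal/Real × 100 = 57023.56/43092.54 × 100 = 132.328.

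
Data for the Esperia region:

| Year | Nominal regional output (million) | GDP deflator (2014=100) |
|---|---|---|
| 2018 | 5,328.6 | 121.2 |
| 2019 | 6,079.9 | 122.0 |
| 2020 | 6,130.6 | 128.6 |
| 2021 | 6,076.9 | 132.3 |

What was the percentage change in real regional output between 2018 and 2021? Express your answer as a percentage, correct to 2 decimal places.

4.47%

Real regional output 2018 = 5328.6/1.212 = 4396.53.
Real regional output 2021 = 6076.9/1.323 = 4593.27.
Change = 4593.27/4396.53 − 1 = 0.0447.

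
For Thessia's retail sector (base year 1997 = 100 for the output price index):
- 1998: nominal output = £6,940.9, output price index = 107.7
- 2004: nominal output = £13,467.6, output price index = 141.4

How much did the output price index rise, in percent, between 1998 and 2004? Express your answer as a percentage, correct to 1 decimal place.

Price-level change = 141.4 / 107.7 − 1 = 0.3129.

31.3%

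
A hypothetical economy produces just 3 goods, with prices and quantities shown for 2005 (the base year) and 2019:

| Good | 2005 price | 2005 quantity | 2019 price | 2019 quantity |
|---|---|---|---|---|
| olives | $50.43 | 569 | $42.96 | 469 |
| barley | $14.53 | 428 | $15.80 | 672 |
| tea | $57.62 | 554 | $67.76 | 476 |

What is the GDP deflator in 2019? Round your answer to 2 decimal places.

Nominal GDP 2019 = 42.96·469 + 15.80·672 + 67.76·476 = 63019.60.
Real GDP 2019 (at 2005 prices) = 50.43·469 + 14.53·672 + 57.62·476 = 60842.95.
Deflator = Nominal/Real × 100 = 63019.60/60842.95 × 100 = 103.577.

103.58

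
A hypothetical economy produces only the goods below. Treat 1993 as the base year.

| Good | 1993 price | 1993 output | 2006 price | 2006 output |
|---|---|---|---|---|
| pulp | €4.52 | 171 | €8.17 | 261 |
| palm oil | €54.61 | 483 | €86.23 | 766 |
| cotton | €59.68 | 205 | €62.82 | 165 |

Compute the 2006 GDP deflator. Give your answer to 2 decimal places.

148.60

Nominal GDP 2006 = 8.17·261 + 86.23·766 + 62.82·165 = 78549.85.
Real GDP 2006 (at 1993 prices) = 4.52·261 + 54.61·766 + 59.68·165 = 52858.18.
Deflator = Nominal/Real × 100 = 78549.85/52858.18 × 100 = 148.605.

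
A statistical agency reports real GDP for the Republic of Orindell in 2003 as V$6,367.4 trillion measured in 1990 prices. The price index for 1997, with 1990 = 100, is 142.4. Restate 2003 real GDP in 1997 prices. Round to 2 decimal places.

V$9,067.18 trillion

Real GDP in 1997 prices = Real GDP in 1990 prices × (P_1997/P_1990) = 6367.4 × 1.424 = 9067.18.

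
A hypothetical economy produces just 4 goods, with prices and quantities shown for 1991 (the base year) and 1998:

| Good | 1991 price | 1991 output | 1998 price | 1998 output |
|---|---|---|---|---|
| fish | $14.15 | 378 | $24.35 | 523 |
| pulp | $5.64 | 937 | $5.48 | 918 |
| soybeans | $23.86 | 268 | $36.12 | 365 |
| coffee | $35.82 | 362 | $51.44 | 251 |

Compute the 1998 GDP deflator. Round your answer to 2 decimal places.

Nominal GDP 1998 = 24.35·523 + 5.48·918 + 36.12·365 + 51.44·251 = 43860.93.
Real GDP 1998 (at 1991 prices) = 14.15·523 + 5.64·918 + 23.86·365 + 35.82·251 = 30277.69.
Deflator = Nominal/Real × 100 = 43860.93/30277.69 × 100 = 144.862.

144.86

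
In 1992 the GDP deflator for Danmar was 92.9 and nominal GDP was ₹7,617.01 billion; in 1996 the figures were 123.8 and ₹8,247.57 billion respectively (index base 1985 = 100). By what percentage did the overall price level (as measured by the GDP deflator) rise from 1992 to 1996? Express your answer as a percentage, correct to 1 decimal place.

Price-level change = 123.8 / 92.9 − 1 = 0.3326.

33.3%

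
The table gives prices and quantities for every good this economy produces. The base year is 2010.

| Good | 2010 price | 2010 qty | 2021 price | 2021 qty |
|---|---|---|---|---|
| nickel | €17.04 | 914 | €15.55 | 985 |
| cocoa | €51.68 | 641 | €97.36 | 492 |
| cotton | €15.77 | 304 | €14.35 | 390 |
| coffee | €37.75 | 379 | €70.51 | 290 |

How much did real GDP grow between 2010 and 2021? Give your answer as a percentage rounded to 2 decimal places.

Real GDP 2010 = Nominal GDP 2010 = 17.04·914 + 51.68·641 + 15.77·304 + 37.75·379 = 67802.77.
Real GDP 2021 (at 2010 prices) = 17.04·985 + 51.68·492 + 15.77·390 + 37.75·290 = 59308.76.
Real growth = 59308.76/67802.77 − 1 = -0.1253.

-12.53%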